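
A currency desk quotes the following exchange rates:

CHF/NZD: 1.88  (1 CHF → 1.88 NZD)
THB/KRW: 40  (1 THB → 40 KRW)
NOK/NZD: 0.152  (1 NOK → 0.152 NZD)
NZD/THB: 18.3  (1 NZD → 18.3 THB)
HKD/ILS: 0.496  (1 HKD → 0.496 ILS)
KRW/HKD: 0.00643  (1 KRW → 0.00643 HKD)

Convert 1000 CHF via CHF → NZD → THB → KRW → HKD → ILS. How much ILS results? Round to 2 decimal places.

4388.96

1000 CHF × 1.88 = 1880 NZD
1880 NZD × 18.3 = 34404 THB
34404 THB × 40 = 1376160 KRW
1376160 KRW × 0.00643 = 8848.7088 HKD
8848.7088 HKD × 0.496 = 4388.9595648 ILS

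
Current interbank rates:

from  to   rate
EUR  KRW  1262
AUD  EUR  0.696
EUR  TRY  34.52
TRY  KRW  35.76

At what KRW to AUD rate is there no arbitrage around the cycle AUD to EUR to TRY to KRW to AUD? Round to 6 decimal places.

0.001164

Known legs of the cycle: 0.696 × 34.52 × 35.76 = 859.1668992
For no arbitrage the full-cycle product must be 1, so the missing rate is 1 / 859.1668992 ≈ 0.00116392.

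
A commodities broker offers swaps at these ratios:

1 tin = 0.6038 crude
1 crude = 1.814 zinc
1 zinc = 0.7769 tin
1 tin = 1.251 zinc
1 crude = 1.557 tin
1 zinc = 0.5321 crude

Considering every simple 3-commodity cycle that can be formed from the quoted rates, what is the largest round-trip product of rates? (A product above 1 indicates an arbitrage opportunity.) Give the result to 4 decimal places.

1.0364

crude→tin→zinc→crude: 1.557 × 1.251 × 0.5321 = 1.03643
crude→zinc→tin→crude: 1.814 × 0.7769 × 0.6038 = 0.85093
Maximum is crude→tin→zinc→crude at 1.0364; arbitrage exists.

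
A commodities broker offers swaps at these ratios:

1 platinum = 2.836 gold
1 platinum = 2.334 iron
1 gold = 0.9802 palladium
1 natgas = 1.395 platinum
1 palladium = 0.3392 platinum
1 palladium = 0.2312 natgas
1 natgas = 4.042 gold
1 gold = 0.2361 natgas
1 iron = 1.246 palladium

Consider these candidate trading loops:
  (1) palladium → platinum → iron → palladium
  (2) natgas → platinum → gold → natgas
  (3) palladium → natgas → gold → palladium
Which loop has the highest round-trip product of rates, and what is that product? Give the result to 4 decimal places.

0.9864

(1) 0.3392 × 2.334 × 1.246 = 0.98645
(2) 1.395 × 2.836 × 0.2361 = 0.93406
(3) 0.2312 × 4.042 × 0.9802 = 0.91601
Highest is cycle (1) at 0.9864 (≤1, no arbitrage).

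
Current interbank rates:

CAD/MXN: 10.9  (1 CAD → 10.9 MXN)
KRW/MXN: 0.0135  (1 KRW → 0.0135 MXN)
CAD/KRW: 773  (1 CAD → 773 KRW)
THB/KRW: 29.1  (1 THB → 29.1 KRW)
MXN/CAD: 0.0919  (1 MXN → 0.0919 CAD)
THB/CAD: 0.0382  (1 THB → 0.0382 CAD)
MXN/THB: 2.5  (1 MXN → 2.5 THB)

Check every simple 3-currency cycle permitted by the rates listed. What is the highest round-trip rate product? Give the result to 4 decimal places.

THB→CAD→MXN→THB: 0.0382 × 10.9 × 2.5 = 1.04095
THB→KRW→MXN→THB: 29.1 × 0.0135 × 2.5 = 0.98213
CAD→KRW→MXN→CAD: 773 × 0.0135 × 0.0919 = 0.95902
Maximum is THB→CAD→MXN→THB at 1.0410; arbitrage exists.

1.0410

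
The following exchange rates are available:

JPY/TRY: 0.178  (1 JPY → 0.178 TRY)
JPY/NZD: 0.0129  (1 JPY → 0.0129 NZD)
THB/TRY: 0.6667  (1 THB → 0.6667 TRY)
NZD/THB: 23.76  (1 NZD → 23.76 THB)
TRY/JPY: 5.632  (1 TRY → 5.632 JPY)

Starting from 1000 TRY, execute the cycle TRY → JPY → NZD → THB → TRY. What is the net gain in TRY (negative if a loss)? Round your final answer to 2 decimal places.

1000 TRY × 5.632 = 5632 JPY
5632 JPY × 0.0129 = 72.6528 NZD
72.6528 NZD × 23.76 = 1726.230528 THB
1726.230528 THB × 0.6667 = 1150.8778930176 TRY
Net change: 1150.8778930176 − 1000 = 150.8778930176 TRY

150.88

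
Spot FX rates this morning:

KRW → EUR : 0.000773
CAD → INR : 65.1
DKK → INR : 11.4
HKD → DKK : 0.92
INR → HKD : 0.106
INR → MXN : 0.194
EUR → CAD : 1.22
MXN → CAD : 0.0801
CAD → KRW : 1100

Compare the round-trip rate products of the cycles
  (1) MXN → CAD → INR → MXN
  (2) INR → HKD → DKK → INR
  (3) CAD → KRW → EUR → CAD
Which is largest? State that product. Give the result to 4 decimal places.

(1) 0.0801 × 65.1 × 0.194 = 1.01161
(2) 0.106 × 0.92 × 11.4 = 1.11173
(3) 1100 × 0.000773 × 1.22 = 1.03737
Highest is cycle (2) at 1.1117 (>1, arbitrage).

1.1117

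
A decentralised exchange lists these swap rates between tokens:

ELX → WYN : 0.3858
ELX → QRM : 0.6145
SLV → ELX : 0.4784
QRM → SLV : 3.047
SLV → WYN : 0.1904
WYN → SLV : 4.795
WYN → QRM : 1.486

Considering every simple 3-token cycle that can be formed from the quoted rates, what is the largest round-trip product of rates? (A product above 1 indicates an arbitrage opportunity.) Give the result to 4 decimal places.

QRM→SLV→ELX→QRM: 3.047 × 0.4784 × 0.6145 = 0.89575
ELX→WYN→SLV→ELX: 0.3858 × 4.795 × 0.4784 = 0.88500
QRM→SLV→WYN→QRM: 3.047 × 0.1904 × 1.486 = 0.86210
Maximum is QRM→SLV→ELX→QRM at 0.8957; no arbitrage — every cycle loses value.

0.8957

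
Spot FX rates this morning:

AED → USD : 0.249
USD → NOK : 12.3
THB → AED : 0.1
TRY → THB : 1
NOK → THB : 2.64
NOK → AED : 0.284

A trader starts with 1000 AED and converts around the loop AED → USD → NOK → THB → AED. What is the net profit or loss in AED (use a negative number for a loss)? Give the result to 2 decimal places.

1000 AED × 0.249 = 249 USD
249 USD × 12.3 = 3062.7 NOK
3062.7 NOK × 2.64 = 8085.528 THB
8085.528 THB × 0.1 = 808.5528 AED
Net change: 808.5528 − 1000 = -191.4472 AED

-191.45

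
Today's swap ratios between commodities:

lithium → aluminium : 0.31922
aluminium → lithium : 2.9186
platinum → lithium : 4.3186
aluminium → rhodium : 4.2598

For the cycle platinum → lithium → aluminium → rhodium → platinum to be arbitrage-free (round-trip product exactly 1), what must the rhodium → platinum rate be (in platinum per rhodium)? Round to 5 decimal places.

Known legs of the cycle: 4.3186 × 0.31922 × 4.2598 = 5.8724899592216
For no arbitrage the full-cycle product must be 1, so the missing rate is 1 / 5.8724899592216 ≈ 0.1702855.

0.17029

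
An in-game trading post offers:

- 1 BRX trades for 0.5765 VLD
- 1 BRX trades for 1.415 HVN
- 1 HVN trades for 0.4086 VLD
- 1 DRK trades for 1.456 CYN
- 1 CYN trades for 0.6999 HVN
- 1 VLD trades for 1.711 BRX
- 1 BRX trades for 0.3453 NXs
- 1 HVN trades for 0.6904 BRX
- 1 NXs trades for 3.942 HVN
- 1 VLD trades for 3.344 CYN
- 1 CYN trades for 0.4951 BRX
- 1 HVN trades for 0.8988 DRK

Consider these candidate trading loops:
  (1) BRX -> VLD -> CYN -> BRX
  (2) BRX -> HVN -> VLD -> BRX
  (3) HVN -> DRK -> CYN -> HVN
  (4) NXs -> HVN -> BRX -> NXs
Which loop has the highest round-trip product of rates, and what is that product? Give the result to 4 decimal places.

0.9892

(1) 0.5765 × 3.344 × 0.4951 = 0.95446
(2) 1.415 × 0.4086 × 1.711 = 0.98925
(3) 0.8988 × 1.456 × 0.6999 = 0.91593
(4) 3.942 × 0.6904 × 0.3453 = 0.93975
Highest is cycle (2) at 0.9892 (≤1, no arbitrage).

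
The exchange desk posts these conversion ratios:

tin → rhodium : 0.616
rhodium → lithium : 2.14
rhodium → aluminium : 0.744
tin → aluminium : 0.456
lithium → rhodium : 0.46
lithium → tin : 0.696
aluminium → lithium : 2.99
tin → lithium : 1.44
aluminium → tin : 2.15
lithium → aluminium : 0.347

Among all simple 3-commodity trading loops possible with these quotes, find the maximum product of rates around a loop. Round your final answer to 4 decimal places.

tin→lithium→aluminium→tin: 1.44 × 0.347 × 2.15 = 1.07431
lithium→rhodium→aluminium→lithium: 0.46 × 0.744 × 2.99 = 1.02330
tin→rhodium→aluminium→tin: 0.616 × 0.744 × 2.15 = 0.98535
tin→aluminium→lithium→tin: 0.456 × 2.99 × 0.696 = 0.94895
tin→rhodium→lithium→tin: 0.616 × 2.14 × 0.696 = 0.91750
Maximum is tin→lithium→aluminium→tin at 1.0743; arbitrage exists.

1.0743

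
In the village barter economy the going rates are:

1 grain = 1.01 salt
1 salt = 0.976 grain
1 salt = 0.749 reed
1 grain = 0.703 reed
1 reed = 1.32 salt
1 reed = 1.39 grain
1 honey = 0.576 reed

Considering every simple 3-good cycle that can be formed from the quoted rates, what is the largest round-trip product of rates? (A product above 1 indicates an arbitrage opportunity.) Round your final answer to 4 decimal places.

1.0515

salt→reed→grain→salt: 0.749 × 1.39 × 1.01 = 1.05152
salt→grain→reed→salt: 0.976 × 0.703 × 1.32 = 0.90569
Maximum is salt→reed→grain→salt at 1.0515; arbitrage exists.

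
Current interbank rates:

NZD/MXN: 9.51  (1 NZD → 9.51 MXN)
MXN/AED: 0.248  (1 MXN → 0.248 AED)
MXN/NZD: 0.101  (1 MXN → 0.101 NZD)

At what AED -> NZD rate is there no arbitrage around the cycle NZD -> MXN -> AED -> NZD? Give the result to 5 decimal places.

Known legs of the cycle: 9.51 × 0.248 = 2.35848
For no arbitrage the full-cycle product must be 1, so the missing rate is 1 / 2.35848 ≈ 0.4240019.

0.42400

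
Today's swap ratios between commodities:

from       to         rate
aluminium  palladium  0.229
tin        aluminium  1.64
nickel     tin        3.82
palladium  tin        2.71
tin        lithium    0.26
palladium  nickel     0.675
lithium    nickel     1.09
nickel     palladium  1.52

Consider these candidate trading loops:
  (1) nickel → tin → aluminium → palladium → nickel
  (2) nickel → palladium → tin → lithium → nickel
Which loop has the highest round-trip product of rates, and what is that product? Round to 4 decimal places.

1.1674

(1) 3.82 × 1.64 × 0.229 × 0.675 = 0.96838
(2) 1.52 × 2.71 × 0.26 × 1.09 = 1.16738
Highest is cycle (2) at 1.1674 (>1, arbitrage).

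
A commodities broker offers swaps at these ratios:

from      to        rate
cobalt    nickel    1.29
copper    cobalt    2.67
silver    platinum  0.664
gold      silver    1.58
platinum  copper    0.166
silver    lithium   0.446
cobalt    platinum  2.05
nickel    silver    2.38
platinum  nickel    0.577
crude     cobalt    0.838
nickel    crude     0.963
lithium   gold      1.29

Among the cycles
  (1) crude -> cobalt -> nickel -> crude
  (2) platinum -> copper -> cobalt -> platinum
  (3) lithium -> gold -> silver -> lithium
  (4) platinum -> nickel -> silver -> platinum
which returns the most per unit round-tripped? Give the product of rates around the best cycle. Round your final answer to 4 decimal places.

1.0410

(1) 0.838 × 1.29 × 0.963 = 1.04102
(2) 0.166 × 2.67 × 2.05 = 0.90860
(3) 1.29 × 1.58 × 0.446 = 0.90904
(4) 0.577 × 2.38 × 0.664 = 0.91184
Highest is cycle (1) at 1.0410 (>1, arbitrage).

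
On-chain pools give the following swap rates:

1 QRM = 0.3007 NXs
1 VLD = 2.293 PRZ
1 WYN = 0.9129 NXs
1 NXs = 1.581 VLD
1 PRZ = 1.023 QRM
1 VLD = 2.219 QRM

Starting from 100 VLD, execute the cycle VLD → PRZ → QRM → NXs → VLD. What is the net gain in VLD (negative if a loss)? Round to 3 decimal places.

100 VLD × 2.293 = 229.3 PRZ
229.3 PRZ × 1.023 = 234.5739 QRM
234.5739 QRM × 0.3007 = 70.53637173 NXs
70.53637173 NXs × 1.581 = 111.51800370513 VLD
Net change: 111.51800370513 − 100 = 11.51800370513 VLD

11.518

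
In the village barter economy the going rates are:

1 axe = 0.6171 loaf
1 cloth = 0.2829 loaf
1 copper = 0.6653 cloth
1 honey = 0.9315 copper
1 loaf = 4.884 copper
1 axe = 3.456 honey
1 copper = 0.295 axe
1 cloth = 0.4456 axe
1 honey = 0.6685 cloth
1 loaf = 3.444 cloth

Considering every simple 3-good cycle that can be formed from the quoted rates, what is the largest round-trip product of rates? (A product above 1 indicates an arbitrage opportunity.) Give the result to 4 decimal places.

1.0295

axe→honey→cloth→axe: 3.456 × 0.6685 × 0.4456 = 1.02949
axe→honey→copper→axe: 3.456 × 0.9315 × 0.295 = 0.94968
axe→loaf→cloth→axe: 0.6171 × 3.444 × 0.4456 = 0.94703
loaf→copper→cloth→loaf: 4.884 × 0.6653 × 0.2829 = 0.91923
axe→loaf→copper→axe: 0.6171 × 4.884 × 0.295 = 0.88911
Maximum is axe→honey→cloth→axe at 1.0295; arbitrage exists.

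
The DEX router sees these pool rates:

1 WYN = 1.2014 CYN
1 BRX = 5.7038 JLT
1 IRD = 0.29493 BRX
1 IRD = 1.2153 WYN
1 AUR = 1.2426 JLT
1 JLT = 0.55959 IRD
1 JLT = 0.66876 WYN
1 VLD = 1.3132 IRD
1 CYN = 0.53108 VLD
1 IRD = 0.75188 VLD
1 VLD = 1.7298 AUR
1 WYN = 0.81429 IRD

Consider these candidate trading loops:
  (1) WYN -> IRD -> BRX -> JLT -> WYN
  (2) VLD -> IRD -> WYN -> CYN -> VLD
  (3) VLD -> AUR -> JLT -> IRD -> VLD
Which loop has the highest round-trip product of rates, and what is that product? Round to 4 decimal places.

1.0183

(1) 0.81429 × 0.29493 × 5.7038 × 0.66876 = 0.91608
(2) 1.3132 × 1.2153 × 1.2014 × 0.53108 = 1.01827
(3) 1.7298 × 1.2426 × 0.55959 × 0.75188 = 0.90437
Highest is cycle (2) at 1.0183 (>1, arbitrage).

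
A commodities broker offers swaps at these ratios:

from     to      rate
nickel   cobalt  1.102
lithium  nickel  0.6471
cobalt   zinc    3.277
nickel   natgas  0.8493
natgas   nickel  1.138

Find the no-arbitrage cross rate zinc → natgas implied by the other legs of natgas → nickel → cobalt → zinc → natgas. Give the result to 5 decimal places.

0.24333

Known legs of the cycle: 1.138 × 1.102 × 3.277 = 4.109607052
For no arbitrage the full-cycle product must be 1, so the missing rate is 1 / 4.109607052 ≈ 0.2433323.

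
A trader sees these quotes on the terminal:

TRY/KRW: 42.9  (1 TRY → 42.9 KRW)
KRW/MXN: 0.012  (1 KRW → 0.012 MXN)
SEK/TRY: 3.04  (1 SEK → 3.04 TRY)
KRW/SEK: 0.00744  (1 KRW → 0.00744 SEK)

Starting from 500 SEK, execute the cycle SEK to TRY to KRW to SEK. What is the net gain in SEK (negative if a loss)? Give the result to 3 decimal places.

-14.852

500 SEK × 3.04 = 1520 TRY
1520 TRY × 42.9 = 65208 KRW
65208 KRW × 0.00744 = 485.14752 SEK
Net change: 485.14752 − 500 = -14.85248 SEK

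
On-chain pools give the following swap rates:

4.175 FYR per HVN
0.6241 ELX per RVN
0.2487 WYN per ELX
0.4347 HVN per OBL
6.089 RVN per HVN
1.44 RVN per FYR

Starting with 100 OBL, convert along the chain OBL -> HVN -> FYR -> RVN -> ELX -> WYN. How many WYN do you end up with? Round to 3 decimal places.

100 OBL × 0.4347 = 43.47 HVN
43.47 HVN × 4.175 = 181.48725 FYR
181.48725 FYR × 1.44 = 261.34164 RVN
261.34164 RVN × 0.6241 = 163.103317524 ELX
163.103317524 ELX × 0.2487 = 40.5637950682188 WYN

40.564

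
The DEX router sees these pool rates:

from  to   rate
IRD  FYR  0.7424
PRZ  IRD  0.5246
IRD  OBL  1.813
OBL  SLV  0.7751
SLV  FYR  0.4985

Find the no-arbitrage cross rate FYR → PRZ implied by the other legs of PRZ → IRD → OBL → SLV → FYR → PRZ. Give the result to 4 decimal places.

2.7211

Known legs of the cycle: 0.5246 × 1.813 × 0.7751 × 0.4985 = 0.36749293130753
For no arbitrage the full-cycle product must be 1, so the missing rate is 1 / 0.36749293130753 ≈ 2.721141.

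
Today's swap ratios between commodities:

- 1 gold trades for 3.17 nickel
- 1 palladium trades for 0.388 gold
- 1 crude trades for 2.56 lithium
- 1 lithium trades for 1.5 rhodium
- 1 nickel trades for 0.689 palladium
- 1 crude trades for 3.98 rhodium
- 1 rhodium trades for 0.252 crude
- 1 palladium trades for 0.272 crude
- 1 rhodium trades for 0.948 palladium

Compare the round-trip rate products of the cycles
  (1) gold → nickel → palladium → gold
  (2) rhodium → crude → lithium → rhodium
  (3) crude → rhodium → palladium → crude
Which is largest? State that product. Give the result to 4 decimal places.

1.0263

(1) 3.17 × 0.689 × 0.388 = 0.84744
(2) 0.252 × 2.56 × 1.5 = 0.96768
(3) 3.98 × 0.948 × 0.272 = 1.02627
Highest is cycle (3) at 1.0263 (>1, arbitrage).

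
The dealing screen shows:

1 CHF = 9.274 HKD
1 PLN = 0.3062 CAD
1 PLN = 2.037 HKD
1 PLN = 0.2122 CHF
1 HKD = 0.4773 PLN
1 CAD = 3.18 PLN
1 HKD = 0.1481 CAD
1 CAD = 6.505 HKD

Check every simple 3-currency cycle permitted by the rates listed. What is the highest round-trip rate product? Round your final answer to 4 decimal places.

CAD→PLN→HKD→CAD: 3.18 × 2.037 × 0.1481 = 0.95934
CAD→HKD→PLN→CAD: 6.505 × 0.4773 × 0.3062 = 0.95070
PLN→CHF→HKD→PLN: 0.2122 × 9.274 × 0.4773 = 0.93930
Maximum is CAD→PLN→HKD→CAD at 0.9593; no arbitrage — every cycle loses value.

0.9593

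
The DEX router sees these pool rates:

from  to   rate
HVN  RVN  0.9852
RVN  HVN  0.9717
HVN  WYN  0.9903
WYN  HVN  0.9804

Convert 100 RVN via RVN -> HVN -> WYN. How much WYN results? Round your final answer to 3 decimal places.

100 RVN × 0.9717 = 97.17 HVN
97.17 HVN × 0.9903 = 96.227451 WYN

96.227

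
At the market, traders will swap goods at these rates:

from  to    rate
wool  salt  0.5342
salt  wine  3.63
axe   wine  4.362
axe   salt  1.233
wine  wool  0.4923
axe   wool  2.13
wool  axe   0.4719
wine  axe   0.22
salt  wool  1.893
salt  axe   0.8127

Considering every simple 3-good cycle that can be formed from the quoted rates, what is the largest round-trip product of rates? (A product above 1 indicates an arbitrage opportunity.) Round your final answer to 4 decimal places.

wool→axe→salt→wool: 0.4719 × 1.233 × 1.893 = 1.10145
wool→axe→wine→wool: 0.4719 × 4.362 × 0.4923 = 1.01336
wine→axe→salt→wine: 0.22 × 1.233 × 3.63 = 0.98467
wool→salt→wine→wool: 0.5342 × 3.63 × 0.4923 = 0.95464
wool→salt→axe→wool: 0.5342 × 0.8127 × 2.13 = 0.92473
Maximum is wool→axe→salt→wool at 1.1014; arbitrage exists.

1.1014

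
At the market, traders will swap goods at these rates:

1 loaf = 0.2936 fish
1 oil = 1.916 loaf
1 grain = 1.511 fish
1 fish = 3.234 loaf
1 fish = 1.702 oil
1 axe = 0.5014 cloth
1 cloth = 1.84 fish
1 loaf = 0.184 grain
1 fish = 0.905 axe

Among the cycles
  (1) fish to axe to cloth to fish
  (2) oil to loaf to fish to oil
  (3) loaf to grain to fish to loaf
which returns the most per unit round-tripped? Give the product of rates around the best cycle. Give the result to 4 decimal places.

0.9574

(1) 0.905 × 0.5014 × 1.84 = 0.83493
(2) 1.916 × 0.2936 × 1.702 = 0.95744
(3) 0.184 × 1.511 × 3.234 = 0.89913
Highest is cycle (2) at 0.9574 (≤1, no arbitrage).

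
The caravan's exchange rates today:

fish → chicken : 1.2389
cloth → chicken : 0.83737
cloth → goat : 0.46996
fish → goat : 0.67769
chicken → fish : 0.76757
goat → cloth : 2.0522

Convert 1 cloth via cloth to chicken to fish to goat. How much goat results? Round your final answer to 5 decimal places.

0.43558

1 cloth × 0.83737 = 0.83737 chicken
0.83737 chicken × 0.76757 = 0.6427400909 fish
0.6427400909 fish × 0.67769 = 0.435578532202021 goat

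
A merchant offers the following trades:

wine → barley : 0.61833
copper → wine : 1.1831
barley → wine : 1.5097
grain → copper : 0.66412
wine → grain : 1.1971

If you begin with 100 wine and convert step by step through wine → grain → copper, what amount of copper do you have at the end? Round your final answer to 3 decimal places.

79.502

100 wine × 1.1971 = 119.71 grain
119.71 grain × 0.66412 = 79.5018052 copper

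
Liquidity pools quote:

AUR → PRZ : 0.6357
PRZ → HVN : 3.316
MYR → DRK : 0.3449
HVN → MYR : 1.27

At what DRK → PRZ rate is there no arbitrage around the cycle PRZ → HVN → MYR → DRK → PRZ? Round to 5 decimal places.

Known legs of the cycle: 3.316 × 1.27 × 0.3449 = 1.452484268
For no arbitrage the full-cycle product must be 1, so the missing rate is 1 / 1.452484268 ≈ 0.6884756.

0.68848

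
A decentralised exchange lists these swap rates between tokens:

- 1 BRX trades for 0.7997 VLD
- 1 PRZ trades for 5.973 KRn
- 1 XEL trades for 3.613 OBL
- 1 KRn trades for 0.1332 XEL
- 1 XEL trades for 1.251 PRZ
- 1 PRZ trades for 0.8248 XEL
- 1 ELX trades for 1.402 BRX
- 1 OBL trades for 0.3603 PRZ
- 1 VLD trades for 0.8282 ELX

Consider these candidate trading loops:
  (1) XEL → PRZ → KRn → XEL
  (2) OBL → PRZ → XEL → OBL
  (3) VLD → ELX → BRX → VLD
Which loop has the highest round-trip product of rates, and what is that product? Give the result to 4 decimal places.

(1) 1.251 × 5.973 × 0.1332 = 0.99530
(2) 0.3603 × 0.8248 × 3.613 = 1.07369
(3) 0.8282 × 1.402 × 0.7997 = 0.92856
Highest is cycle (2) at 1.0737 (>1, arbitrage).

1.0737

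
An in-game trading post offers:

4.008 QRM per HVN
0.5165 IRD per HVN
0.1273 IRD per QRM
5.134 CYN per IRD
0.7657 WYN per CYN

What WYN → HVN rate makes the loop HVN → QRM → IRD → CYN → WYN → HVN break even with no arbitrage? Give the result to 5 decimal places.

0.49857

Known legs of the cycle: 4.008 × 0.1273 × 5.134 × 0.7657 = 2.00572149106992
For no arbitrage the full-cycle product must be 1, so the missing rate is 1 / 2.00572149106992 ≈ 0.4985737.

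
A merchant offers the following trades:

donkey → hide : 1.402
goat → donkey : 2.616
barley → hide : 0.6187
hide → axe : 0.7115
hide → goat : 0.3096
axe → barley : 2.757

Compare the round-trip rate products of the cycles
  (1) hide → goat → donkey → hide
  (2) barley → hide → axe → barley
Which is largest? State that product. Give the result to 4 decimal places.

1.2136

(1) 0.3096 × 2.616 × 1.402 = 1.13550
(2) 0.6187 × 0.7115 × 2.757 = 1.21365
Highest is cycle (2) at 1.2136 (>1, arbitrage).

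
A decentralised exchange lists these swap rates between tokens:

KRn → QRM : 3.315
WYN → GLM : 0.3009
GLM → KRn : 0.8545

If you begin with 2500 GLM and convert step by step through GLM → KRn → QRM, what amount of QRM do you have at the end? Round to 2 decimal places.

2500 GLM × 0.8545 = 2136.25 KRn
2136.25 KRn × 3.315 = 7081.66875 QRM

7081.67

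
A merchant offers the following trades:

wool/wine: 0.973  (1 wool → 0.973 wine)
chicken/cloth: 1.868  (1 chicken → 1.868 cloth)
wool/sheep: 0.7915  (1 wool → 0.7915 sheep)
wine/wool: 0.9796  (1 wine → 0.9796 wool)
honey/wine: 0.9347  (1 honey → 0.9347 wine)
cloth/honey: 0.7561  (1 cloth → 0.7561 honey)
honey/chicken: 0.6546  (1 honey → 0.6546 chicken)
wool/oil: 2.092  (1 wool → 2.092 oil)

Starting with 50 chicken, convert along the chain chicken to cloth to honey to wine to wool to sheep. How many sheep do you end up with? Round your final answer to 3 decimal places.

51.180

50 chicken × 1.868 = 93.4 cloth
93.4 cloth × 0.7561 = 70.61974 honey
70.61974 honey × 0.9347 = 66.008270978 wine
66.008270978 wine × 0.9796 = 64.6617022500488 wool
64.6617022500488 wool × 0.7915 = 51.1797373309136252 sheep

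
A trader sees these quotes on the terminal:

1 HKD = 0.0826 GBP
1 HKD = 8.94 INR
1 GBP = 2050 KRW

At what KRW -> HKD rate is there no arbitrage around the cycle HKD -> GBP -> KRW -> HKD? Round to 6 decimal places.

Known legs of the cycle: 0.0826 × 2050 = 169.33
For no arbitrage the full-cycle product must be 1, so the missing rate is 1 / 169.33 ≈ 0.00590563.

0.005906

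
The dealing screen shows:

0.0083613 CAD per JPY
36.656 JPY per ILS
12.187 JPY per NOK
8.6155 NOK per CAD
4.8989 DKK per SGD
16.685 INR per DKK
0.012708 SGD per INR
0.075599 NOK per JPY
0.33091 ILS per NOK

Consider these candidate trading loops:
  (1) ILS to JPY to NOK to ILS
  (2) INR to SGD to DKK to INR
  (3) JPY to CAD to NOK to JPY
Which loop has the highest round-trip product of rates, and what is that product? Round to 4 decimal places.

(1) 36.656 × 0.075599 × 0.33091 = 0.91700
(2) 0.012708 × 4.8989 × 16.685 = 1.03873
(3) 0.0083613 × 8.6155 × 12.187 = 0.87791
Highest is cycle (2) at 1.0387 (>1, arbitrage).

1.0387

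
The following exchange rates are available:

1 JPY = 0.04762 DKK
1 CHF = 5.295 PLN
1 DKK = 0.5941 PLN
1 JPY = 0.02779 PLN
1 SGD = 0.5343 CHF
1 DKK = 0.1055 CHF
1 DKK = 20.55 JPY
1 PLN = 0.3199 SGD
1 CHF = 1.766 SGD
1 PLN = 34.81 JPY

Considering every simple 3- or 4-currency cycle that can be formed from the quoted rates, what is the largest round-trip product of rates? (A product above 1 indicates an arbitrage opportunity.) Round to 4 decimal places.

JPY→DKK→PLN→JPY: 0.04762 × 0.5941 × 34.81 = 0.98481
JPY→DKK→CHF→PLN→JPY: 0.04762 × 0.1055 × 5.295 × 34.81 = 0.92600
SGD→CHF→PLN→SGD: 0.5343 × 5.295 × 0.3199 = 0.90504
Maximum is JPY→DKK→PLN→JPY at 0.9848; no arbitrage — every cycle loses value.

0.9848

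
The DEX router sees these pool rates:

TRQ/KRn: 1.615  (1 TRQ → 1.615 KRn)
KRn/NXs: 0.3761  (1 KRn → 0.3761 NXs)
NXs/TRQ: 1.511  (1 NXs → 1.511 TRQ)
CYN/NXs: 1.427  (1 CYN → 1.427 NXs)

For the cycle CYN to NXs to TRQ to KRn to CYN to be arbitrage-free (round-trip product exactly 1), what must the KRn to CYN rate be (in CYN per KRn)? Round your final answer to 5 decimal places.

0.28717

Known legs of the cycle: 1.427 × 1.511 × 1.615 = 3.482258155
For no arbitrage the full-cycle product must be 1, so the missing rate is 1 / 3.482258155 ≈ 0.2871700.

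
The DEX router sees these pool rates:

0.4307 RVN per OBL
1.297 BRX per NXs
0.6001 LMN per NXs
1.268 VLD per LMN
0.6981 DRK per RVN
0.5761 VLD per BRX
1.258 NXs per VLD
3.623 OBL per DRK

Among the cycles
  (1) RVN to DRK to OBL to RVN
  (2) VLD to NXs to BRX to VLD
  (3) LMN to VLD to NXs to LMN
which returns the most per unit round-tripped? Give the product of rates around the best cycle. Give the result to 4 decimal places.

1.0893

(1) 0.6981 × 3.623 × 0.4307 = 1.08933
(2) 1.258 × 1.297 × 0.5761 = 0.93998
(3) 1.268 × 1.258 × 0.6001 = 0.95725
Highest is cycle (1) at 1.0893 (>1, arbitrage).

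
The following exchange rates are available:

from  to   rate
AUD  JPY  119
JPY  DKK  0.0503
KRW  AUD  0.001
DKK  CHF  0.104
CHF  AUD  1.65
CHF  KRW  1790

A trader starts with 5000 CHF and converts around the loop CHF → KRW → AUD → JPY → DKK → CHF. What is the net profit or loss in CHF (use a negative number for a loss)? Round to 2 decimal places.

5000 CHF × 1790 = 8950000 KRW
8950000 KRW × 0.001 = 8950 AUD
8950 AUD × 119 = 1065050 JPY
1065050 JPY × 0.0503 = 53572.015 DKK
53572.015 DKK × 0.104 = 5571.48956 CHF
Net change: 5571.48956 − 5000 = 571.48956 CHF

571.49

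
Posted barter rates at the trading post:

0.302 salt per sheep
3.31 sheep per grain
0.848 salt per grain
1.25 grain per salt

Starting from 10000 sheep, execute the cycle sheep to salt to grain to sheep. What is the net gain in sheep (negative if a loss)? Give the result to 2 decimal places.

10000 sheep × 0.302 = 3020 salt
3020 salt × 1.25 = 3775 grain
3775 grain × 3.31 = 12495.25 sheep
Net change: 12495.25 − 10000 = 2495.25 sheep

2495.25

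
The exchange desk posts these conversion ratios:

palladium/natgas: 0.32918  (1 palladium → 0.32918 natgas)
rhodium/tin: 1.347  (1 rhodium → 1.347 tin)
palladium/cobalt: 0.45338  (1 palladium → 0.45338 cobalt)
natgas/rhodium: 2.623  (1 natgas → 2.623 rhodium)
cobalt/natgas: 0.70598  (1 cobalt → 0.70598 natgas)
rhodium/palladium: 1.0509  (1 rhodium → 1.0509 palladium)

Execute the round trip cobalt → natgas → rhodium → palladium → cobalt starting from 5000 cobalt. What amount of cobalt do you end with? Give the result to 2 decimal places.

5000 cobalt × 0.70598 = 3529.9 natgas
3529.9 natgas × 2.623 = 9258.9277 rhodium
9258.9277 rhodium × 1.0509 = 9730.20711993 palladium
9730.20711993 palladium × 0.45338 = 4411.4813040338634 cobalt

4411.48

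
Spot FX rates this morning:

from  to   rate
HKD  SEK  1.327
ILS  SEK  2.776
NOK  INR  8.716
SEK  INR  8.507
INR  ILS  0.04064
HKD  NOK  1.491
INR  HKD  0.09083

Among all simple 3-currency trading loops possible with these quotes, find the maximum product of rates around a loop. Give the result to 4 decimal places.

NOK→INR→HKD→NOK: 8.716 × 0.09083 × 1.491 = 1.18039
HKD→SEK→INR→HKD: 1.327 × 8.507 × 0.09083 = 1.02536
ILS→SEK→INR→ILS: 2.776 × 8.507 × 0.04064 = 0.95973
Maximum is NOK→INR→HKD→NOK at 1.1804; arbitrage exists.

1.1804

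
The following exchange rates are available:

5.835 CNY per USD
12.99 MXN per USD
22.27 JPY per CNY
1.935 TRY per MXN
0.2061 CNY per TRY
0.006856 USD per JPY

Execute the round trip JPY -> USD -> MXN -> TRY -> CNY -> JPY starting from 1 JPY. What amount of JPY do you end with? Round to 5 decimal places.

1 JPY × 0.006856 = 0.006856 USD
0.006856 USD × 12.99 = 0.08905944 MXN
0.08905944 MXN × 1.935 = 0.1723300164 TRY
0.1723300164 TRY × 0.2061 = 0.03551721638004 CNY
0.03551721638004 CNY × 22.27 = 0.7909684087834908 JPY

0.79097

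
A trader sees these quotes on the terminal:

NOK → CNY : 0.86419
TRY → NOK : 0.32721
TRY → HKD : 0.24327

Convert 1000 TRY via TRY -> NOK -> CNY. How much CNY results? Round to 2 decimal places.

282.77

1000 TRY × 0.32721 = 327.21 NOK
327.21 NOK × 0.86419 = 282.7716099 CNY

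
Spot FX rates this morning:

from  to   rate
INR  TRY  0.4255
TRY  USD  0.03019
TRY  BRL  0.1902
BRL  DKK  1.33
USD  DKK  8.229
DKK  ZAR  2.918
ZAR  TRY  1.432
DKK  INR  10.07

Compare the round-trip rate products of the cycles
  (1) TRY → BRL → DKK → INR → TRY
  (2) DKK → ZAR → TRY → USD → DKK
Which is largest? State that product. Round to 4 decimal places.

(1) 0.1902 × 1.33 × 10.07 × 0.4255 = 1.08390
(2) 2.918 × 1.432 × 0.03019 × 8.229 = 1.03810
Highest is cycle (1) at 1.0839 (>1, arbitrage).

1.0839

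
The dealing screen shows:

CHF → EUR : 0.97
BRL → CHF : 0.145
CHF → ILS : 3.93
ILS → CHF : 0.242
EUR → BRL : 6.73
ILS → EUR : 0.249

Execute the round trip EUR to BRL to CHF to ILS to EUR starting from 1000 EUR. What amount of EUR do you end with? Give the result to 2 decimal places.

954.94

1000 EUR × 6.73 = 6730 BRL
6730 BRL × 0.145 = 975.85 CHF
975.85 CHF × 3.93 = 3835.0905 ILS
3835.0905 ILS × 0.249 = 954.9375345 EUR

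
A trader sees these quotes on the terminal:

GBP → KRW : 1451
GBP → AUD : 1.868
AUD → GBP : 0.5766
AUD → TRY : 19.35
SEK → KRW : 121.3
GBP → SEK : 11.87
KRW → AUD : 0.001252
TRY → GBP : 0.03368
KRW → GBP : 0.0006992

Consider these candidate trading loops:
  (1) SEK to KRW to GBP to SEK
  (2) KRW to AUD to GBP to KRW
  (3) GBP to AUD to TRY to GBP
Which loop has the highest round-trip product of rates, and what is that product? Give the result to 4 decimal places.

1.2174

(1) 121.3 × 0.0006992 × 11.87 = 1.00673
(2) 0.001252 × 0.5766 × 1451 = 1.04748
(3) 1.868 × 19.35 × 0.03368 = 1.21739
Highest is cycle (3) at 1.2174 (>1, arbitrage).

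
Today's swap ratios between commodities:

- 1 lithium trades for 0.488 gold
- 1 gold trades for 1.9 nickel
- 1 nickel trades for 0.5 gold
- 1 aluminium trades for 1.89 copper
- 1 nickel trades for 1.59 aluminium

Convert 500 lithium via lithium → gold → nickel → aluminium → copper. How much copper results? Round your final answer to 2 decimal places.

1393.16

500 lithium × 0.488 = 244 gold
244 gold × 1.9 = 463.6 nickel
463.6 nickel × 1.59 = 737.124 aluminium
737.124 aluminium × 1.89 = 1393.16436 copper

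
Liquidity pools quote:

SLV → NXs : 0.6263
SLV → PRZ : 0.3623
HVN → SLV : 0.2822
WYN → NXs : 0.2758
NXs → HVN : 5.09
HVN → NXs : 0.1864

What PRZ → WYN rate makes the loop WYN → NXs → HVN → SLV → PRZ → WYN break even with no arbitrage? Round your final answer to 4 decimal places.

6.9673

Known legs of the cycle: 0.2758 × 5.09 × 0.2822 × 0.3623 = 0.14352824933132
For no arbitrage the full-cycle product must be 1, so the missing rate is 1 / 0.14352824933132 ≈ 6.967270.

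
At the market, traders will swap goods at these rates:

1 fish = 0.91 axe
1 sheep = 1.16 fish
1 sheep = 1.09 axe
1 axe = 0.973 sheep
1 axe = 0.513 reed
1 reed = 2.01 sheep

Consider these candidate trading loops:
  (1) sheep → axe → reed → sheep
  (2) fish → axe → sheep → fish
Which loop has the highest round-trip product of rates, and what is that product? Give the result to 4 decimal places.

(1) 1.09 × 0.513 × 2.01 = 1.12393
(2) 0.91 × 0.973 × 1.16 = 1.02710
Highest is cycle (1) at 1.1239 (>1, arbitrage).

1.1239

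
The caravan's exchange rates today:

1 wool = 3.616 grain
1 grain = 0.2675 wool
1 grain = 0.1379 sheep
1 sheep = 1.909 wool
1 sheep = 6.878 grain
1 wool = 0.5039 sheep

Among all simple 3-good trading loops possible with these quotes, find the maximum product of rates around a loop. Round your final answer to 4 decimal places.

0.9519

sheep→wool→grain→sheep: 1.909 × 3.616 × 0.1379 = 0.95192
sheep→grain→wool→sheep: 6.878 × 0.2675 × 0.5039 = 0.92711
Maximum is sheep→wool→grain→sheep at 0.9519; no arbitrage — every cycle loses value.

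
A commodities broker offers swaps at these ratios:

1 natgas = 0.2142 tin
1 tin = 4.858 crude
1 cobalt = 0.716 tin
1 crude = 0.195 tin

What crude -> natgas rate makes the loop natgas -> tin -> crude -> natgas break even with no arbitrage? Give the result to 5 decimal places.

0.96100

Known legs of the cycle: 0.2142 × 4.858 = 1.0405836
For no arbitrage the full-cycle product must be 1, so the missing rate is 1 / 1.0405836 ≈ 0.9609992.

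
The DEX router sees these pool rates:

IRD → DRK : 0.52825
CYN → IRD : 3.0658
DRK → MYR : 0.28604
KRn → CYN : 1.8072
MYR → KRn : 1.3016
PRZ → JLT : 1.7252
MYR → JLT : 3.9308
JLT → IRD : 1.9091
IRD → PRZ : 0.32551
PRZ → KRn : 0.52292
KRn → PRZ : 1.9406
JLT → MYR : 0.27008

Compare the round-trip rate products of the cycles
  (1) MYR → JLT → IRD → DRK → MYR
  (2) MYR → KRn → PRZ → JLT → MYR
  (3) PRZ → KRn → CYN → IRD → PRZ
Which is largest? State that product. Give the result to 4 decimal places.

(1) 3.9308 × 1.9091 × 0.52825 × 0.28604 = 1.13390
(2) 1.3016 × 1.9406 × 1.7252 × 0.27008 = 1.17692
(3) 0.52292 × 1.8072 × 3.0658 × 0.32551 = 0.94308
Highest is cycle (2) at 1.1769 (>1, arbitrage).

1.1769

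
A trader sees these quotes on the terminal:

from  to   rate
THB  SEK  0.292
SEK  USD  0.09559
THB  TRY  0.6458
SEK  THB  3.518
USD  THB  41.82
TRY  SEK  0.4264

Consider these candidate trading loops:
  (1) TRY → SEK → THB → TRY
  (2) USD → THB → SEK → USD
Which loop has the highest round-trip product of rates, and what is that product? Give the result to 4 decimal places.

(1) 0.4264 × 3.518 × 0.6458 = 0.96875
(2) 41.82 × 0.292 × 0.09559 = 1.16729
Highest is cycle (2) at 1.1673 (>1, arbitrage).

1.1673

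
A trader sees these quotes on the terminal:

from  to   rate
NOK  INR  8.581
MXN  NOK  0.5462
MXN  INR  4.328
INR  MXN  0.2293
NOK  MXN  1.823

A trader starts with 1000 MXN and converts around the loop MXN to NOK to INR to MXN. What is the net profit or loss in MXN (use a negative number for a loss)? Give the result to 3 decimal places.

1000 MXN × 0.5462 = 546.2 NOK
546.2 NOK × 8.581 = 4686.9422 INR
4686.9422 INR × 0.2293 = 1074.71584646 MXN
Net change: 1074.71584646 − 1000 = 74.71584646 MXN

74.716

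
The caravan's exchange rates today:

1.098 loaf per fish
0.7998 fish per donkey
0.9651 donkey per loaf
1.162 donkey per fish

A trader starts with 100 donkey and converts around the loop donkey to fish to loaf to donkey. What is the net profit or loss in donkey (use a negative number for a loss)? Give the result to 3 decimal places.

100 donkey × 0.7998 = 79.98 fish
79.98 fish × 1.098 = 87.81804 loaf
87.81804 loaf × 0.9651 = 84.753190404 donkey
Net change: 84.753190404 − 100 = -15.246809596 donkey

-15.247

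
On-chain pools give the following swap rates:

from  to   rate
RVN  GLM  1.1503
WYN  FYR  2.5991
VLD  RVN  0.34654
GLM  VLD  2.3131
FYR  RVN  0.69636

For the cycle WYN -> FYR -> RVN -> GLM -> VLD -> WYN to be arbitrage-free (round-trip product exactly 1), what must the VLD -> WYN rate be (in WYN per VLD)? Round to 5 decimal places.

Known legs of the cycle: 2.5991 × 0.69636 × 1.1503 × 2.3131 = 4.81573226860683468
For no arbitrage the full-cycle product must be 1, so the missing rate is 1 / 4.81573226860683468 ≈ 0.2076527.

0.20765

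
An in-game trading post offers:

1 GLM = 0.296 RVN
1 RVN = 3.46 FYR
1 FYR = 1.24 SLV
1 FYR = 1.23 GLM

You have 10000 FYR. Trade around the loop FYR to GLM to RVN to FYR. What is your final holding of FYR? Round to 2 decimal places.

10000 FYR × 1.23 = 12300 GLM
12300 GLM × 0.296 = 3640.8 RVN
3640.8 RVN × 3.46 = 12597.168 FYR

12597.17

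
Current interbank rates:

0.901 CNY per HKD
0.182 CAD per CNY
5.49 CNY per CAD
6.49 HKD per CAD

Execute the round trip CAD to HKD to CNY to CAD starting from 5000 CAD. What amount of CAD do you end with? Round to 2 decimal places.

5321.22

5000 CAD × 6.49 = 32450 HKD
32450 HKD × 0.901 = 29237.45 CNY
29237.45 CNY × 0.182 = 5321.2159 CAD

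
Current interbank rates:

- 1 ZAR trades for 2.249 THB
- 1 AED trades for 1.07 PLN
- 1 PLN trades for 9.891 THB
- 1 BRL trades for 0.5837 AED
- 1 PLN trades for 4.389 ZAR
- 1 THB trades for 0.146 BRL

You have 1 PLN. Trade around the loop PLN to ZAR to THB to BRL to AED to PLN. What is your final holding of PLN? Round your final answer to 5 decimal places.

1 PLN × 4.389 = 4.389 ZAR
4.389 ZAR × 2.249 = 9.870861 THB
9.870861 THB × 0.146 = 1.441145706 BRL
1.441145706 BRL × 0.5837 = 0.8411967485922 AED
0.8411967485922 AED × 1.07 = 0.900080520993654 PLN

0.90008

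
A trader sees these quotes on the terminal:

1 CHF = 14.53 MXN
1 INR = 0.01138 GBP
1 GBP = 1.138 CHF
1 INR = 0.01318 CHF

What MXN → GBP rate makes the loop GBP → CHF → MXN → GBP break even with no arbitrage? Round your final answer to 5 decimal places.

0.06048

Known legs of the cycle: 1.138 × 14.53 = 16.53514
For no arbitrage the full-cycle product must be 1, so the missing rate is 1 / 16.53514 ≈ 0.0604773.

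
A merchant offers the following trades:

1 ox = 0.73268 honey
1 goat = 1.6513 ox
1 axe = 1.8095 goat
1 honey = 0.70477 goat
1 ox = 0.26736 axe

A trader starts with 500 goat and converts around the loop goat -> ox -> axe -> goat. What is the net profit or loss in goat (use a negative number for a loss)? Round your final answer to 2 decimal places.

-100.56

500 goat × 1.6513 = 825.65 ox
825.65 ox × 0.26736 = 220.745784 axe
220.745784 axe × 1.8095 = 399.439496148 goat
Net change: 399.439496148 − 500 = -100.560503852 goat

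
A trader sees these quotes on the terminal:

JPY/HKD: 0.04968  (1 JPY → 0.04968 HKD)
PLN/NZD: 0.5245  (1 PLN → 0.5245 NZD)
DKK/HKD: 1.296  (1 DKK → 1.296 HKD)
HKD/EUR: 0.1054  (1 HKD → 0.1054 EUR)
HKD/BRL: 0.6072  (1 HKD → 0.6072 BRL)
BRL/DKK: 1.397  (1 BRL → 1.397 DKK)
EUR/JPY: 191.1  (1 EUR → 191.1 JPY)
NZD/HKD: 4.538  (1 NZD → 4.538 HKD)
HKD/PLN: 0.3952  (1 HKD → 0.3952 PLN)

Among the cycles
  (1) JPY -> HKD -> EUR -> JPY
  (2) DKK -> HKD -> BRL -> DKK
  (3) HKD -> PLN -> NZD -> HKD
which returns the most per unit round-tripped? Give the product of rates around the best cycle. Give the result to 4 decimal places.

1.0993

(1) 0.04968 × 0.1054 × 191.1 = 1.00065
(2) 1.296 × 0.6072 × 1.397 = 1.09934
(3) 0.3952 × 0.5245 × 4.538 = 0.94065
Highest is cycle (2) at 1.0993 (>1, arbitrage).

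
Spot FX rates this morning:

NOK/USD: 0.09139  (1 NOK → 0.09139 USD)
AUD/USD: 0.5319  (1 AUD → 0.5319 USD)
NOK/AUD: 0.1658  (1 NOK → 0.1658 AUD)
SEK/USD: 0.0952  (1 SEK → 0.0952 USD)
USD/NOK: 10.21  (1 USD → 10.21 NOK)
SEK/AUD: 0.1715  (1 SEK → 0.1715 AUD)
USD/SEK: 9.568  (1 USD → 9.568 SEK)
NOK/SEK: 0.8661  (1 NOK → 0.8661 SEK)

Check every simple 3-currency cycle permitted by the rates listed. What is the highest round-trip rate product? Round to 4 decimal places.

USD→NOK→AUD→USD: 10.21 × 0.1658 × 0.5319 = 0.90041
USD→SEK→AUD→USD: 9.568 × 0.1715 × 0.5319 = 0.87280
USD→NOK→SEK→USD: 10.21 × 0.8661 × 0.0952 = 0.84184
Maximum is USD→NOK→AUD→USD at 0.9004; no arbitrage — every cycle loses value.

0.9004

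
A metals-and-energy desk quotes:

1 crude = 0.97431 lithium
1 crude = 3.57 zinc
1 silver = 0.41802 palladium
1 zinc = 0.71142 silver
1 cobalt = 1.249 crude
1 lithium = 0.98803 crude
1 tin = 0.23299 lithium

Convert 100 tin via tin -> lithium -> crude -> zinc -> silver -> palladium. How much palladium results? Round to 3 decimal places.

100 tin × 0.23299 = 23.299 lithium
23.299 lithium × 0.98803 = 23.02011097 crude
23.02011097 crude × 3.57 = 82.1817961629 zinc
82.1817961629 zinc × 0.71142 = 58.465773426210318 silver
58.465773426210318 silver × 0.41802 = 24.43986260762443713036 palladium

24.440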